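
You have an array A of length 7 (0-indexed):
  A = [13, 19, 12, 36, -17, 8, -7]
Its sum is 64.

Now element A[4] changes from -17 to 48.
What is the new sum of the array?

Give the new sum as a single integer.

Old value at index 4: -17
New value at index 4: 48
Delta = 48 - -17 = 65
New sum = old_sum + delta = 64 + (65) = 129

Answer: 129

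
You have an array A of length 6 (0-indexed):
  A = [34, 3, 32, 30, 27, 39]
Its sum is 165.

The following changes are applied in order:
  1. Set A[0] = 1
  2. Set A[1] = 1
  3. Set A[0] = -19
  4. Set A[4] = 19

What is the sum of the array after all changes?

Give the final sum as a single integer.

Initial sum: 165
Change 1: A[0] 34 -> 1, delta = -33, sum = 132
Change 2: A[1] 3 -> 1, delta = -2, sum = 130
Change 3: A[0] 1 -> -19, delta = -20, sum = 110
Change 4: A[4] 27 -> 19, delta = -8, sum = 102

Answer: 102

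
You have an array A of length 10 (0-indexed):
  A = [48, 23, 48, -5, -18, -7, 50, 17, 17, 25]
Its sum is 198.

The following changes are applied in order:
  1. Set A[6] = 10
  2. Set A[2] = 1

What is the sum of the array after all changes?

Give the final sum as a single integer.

Answer: 111

Derivation:
Initial sum: 198
Change 1: A[6] 50 -> 10, delta = -40, sum = 158
Change 2: A[2] 48 -> 1, delta = -47, sum = 111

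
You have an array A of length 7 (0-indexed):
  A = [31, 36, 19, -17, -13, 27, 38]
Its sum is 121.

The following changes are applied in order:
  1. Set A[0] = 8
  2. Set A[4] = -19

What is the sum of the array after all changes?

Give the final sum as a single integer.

Initial sum: 121
Change 1: A[0] 31 -> 8, delta = -23, sum = 98
Change 2: A[4] -13 -> -19, delta = -6, sum = 92

Answer: 92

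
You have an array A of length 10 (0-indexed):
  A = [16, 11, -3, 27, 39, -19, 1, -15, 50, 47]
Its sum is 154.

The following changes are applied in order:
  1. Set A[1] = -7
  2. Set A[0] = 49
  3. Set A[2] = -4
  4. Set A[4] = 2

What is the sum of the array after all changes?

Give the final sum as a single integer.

Initial sum: 154
Change 1: A[1] 11 -> -7, delta = -18, sum = 136
Change 2: A[0] 16 -> 49, delta = 33, sum = 169
Change 3: A[2] -3 -> -4, delta = -1, sum = 168
Change 4: A[4] 39 -> 2, delta = -37, sum = 131

Answer: 131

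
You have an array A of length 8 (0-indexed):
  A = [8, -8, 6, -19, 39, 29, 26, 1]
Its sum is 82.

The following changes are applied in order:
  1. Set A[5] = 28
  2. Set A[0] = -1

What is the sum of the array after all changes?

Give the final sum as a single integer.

Initial sum: 82
Change 1: A[5] 29 -> 28, delta = -1, sum = 81
Change 2: A[0] 8 -> -1, delta = -9, sum = 72

Answer: 72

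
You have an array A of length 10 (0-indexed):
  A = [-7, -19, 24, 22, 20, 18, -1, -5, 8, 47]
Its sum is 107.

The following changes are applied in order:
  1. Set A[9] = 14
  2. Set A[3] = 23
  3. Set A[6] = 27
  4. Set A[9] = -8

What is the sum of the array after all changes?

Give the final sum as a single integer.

Answer: 81

Derivation:
Initial sum: 107
Change 1: A[9] 47 -> 14, delta = -33, sum = 74
Change 2: A[3] 22 -> 23, delta = 1, sum = 75
Change 3: A[6] -1 -> 27, delta = 28, sum = 103
Change 4: A[9] 14 -> -8, delta = -22, sum = 81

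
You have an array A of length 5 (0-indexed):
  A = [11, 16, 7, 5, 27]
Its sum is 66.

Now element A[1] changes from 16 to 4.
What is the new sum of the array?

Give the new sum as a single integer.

Answer: 54

Derivation:
Old value at index 1: 16
New value at index 1: 4
Delta = 4 - 16 = -12
New sum = old_sum + delta = 66 + (-12) = 54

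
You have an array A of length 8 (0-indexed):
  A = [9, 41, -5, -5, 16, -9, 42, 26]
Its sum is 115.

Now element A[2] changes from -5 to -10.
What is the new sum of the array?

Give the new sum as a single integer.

Old value at index 2: -5
New value at index 2: -10
Delta = -10 - -5 = -5
New sum = old_sum + delta = 115 + (-5) = 110

Answer: 110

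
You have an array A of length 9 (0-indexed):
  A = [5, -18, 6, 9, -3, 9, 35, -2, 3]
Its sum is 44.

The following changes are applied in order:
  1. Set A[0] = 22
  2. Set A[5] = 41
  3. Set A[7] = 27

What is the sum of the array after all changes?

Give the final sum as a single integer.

Answer: 122

Derivation:
Initial sum: 44
Change 1: A[0] 5 -> 22, delta = 17, sum = 61
Change 2: A[5] 9 -> 41, delta = 32, sum = 93
Change 3: A[7] -2 -> 27, delta = 29, sum = 122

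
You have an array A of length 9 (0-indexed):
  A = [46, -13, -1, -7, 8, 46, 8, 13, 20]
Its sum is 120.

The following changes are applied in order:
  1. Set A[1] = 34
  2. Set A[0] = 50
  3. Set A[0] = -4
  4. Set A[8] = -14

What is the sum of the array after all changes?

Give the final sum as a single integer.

Answer: 83

Derivation:
Initial sum: 120
Change 1: A[1] -13 -> 34, delta = 47, sum = 167
Change 2: A[0] 46 -> 50, delta = 4, sum = 171
Change 3: A[0] 50 -> -4, delta = -54, sum = 117
Change 4: A[8] 20 -> -14, delta = -34, sum = 83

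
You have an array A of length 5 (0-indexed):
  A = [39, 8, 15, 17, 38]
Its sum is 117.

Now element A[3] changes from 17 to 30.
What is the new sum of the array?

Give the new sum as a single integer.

Answer: 130

Derivation:
Old value at index 3: 17
New value at index 3: 30
Delta = 30 - 17 = 13
New sum = old_sum + delta = 117 + (13) = 130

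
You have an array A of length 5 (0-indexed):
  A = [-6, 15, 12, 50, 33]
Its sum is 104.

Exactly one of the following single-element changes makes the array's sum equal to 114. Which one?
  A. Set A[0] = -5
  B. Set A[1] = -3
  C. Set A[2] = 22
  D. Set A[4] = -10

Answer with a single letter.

Answer: C

Derivation:
Option A: A[0] -6->-5, delta=1, new_sum=104+(1)=105
Option B: A[1] 15->-3, delta=-18, new_sum=104+(-18)=86
Option C: A[2] 12->22, delta=10, new_sum=104+(10)=114 <-- matches target
Option D: A[4] 33->-10, delta=-43, new_sum=104+(-43)=61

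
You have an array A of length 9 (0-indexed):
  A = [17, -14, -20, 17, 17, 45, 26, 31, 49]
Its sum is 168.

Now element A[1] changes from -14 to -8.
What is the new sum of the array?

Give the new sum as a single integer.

Answer: 174

Derivation:
Old value at index 1: -14
New value at index 1: -8
Delta = -8 - -14 = 6
New sum = old_sum + delta = 168 + (6) = 174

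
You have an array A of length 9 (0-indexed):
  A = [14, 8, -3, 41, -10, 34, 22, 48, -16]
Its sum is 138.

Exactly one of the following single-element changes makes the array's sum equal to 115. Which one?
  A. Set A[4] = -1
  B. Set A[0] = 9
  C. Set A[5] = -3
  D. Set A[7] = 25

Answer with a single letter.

Answer: D

Derivation:
Option A: A[4] -10->-1, delta=9, new_sum=138+(9)=147
Option B: A[0] 14->9, delta=-5, new_sum=138+(-5)=133
Option C: A[5] 34->-3, delta=-37, new_sum=138+(-37)=101
Option D: A[7] 48->25, delta=-23, new_sum=138+(-23)=115 <-- matches target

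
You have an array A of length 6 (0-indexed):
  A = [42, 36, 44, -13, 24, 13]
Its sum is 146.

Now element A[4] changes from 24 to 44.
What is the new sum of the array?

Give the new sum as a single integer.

Old value at index 4: 24
New value at index 4: 44
Delta = 44 - 24 = 20
New sum = old_sum + delta = 146 + (20) = 166

Answer: 166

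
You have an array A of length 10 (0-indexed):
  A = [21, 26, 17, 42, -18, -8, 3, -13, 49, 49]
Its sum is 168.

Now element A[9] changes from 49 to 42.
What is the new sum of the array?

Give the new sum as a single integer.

Old value at index 9: 49
New value at index 9: 42
Delta = 42 - 49 = -7
New sum = old_sum + delta = 168 + (-7) = 161

Answer: 161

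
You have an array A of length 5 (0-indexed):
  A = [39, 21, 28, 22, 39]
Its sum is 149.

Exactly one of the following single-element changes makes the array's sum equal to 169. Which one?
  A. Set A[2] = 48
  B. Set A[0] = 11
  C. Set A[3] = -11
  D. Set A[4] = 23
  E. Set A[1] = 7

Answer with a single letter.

Answer: A

Derivation:
Option A: A[2] 28->48, delta=20, new_sum=149+(20)=169 <-- matches target
Option B: A[0] 39->11, delta=-28, new_sum=149+(-28)=121
Option C: A[3] 22->-11, delta=-33, new_sum=149+(-33)=116
Option D: A[4] 39->23, delta=-16, new_sum=149+(-16)=133
Option E: A[1] 21->7, delta=-14, new_sum=149+(-14)=135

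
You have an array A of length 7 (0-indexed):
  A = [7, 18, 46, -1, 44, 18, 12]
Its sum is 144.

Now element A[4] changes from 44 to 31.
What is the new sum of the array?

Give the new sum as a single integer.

Answer: 131

Derivation:
Old value at index 4: 44
New value at index 4: 31
Delta = 31 - 44 = -13
New sum = old_sum + delta = 144 + (-13) = 131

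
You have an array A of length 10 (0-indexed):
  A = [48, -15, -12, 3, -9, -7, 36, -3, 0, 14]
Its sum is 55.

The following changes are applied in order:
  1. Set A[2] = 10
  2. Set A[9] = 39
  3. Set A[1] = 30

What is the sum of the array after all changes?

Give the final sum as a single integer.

Answer: 147

Derivation:
Initial sum: 55
Change 1: A[2] -12 -> 10, delta = 22, sum = 77
Change 2: A[9] 14 -> 39, delta = 25, sum = 102
Change 3: A[1] -15 -> 30, delta = 45, sum = 147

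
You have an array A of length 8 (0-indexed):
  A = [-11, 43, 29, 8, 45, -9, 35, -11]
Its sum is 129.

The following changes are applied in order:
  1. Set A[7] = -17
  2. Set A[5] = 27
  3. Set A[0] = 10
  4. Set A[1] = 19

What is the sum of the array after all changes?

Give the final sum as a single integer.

Initial sum: 129
Change 1: A[7] -11 -> -17, delta = -6, sum = 123
Change 2: A[5] -9 -> 27, delta = 36, sum = 159
Change 3: A[0] -11 -> 10, delta = 21, sum = 180
Change 4: A[1] 43 -> 19, delta = -24, sum = 156

Answer: 156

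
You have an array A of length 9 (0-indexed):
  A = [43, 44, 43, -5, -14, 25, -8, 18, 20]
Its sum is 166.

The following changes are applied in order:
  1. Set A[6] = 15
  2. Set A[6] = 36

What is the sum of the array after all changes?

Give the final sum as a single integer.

Initial sum: 166
Change 1: A[6] -8 -> 15, delta = 23, sum = 189
Change 2: A[6] 15 -> 36, delta = 21, sum = 210

Answer: 210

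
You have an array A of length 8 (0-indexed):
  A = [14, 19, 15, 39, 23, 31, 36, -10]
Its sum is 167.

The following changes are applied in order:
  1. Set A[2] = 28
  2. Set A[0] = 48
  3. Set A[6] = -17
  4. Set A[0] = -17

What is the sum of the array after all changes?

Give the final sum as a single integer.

Answer: 96

Derivation:
Initial sum: 167
Change 1: A[2] 15 -> 28, delta = 13, sum = 180
Change 2: A[0] 14 -> 48, delta = 34, sum = 214
Change 3: A[6] 36 -> -17, delta = -53, sum = 161
Change 4: A[0] 48 -> -17, delta = -65, sum = 96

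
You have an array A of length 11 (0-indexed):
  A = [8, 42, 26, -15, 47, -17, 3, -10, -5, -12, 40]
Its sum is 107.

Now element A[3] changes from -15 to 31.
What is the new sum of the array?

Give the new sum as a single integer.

Old value at index 3: -15
New value at index 3: 31
Delta = 31 - -15 = 46
New sum = old_sum + delta = 107 + (46) = 153

Answer: 153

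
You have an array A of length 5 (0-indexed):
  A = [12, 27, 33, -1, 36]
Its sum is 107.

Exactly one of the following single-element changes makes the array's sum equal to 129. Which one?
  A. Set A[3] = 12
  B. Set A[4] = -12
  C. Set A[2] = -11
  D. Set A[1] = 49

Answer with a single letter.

Option A: A[3] -1->12, delta=13, new_sum=107+(13)=120
Option B: A[4] 36->-12, delta=-48, new_sum=107+(-48)=59
Option C: A[2] 33->-11, delta=-44, new_sum=107+(-44)=63
Option D: A[1] 27->49, delta=22, new_sum=107+(22)=129 <-- matches target

Answer: D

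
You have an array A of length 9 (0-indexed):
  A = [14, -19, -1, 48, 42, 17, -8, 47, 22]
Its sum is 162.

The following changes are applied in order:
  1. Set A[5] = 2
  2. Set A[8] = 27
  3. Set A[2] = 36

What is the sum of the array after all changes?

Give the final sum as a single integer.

Initial sum: 162
Change 1: A[5] 17 -> 2, delta = -15, sum = 147
Change 2: A[8] 22 -> 27, delta = 5, sum = 152
Change 3: A[2] -1 -> 36, delta = 37, sum = 189

Answer: 189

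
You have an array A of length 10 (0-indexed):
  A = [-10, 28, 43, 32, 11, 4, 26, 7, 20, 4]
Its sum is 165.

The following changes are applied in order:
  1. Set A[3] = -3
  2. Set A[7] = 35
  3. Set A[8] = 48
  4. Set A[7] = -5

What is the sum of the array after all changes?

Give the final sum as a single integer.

Answer: 146

Derivation:
Initial sum: 165
Change 1: A[3] 32 -> -3, delta = -35, sum = 130
Change 2: A[7] 7 -> 35, delta = 28, sum = 158
Change 3: A[8] 20 -> 48, delta = 28, sum = 186
Change 4: A[7] 35 -> -5, delta = -40, sum = 146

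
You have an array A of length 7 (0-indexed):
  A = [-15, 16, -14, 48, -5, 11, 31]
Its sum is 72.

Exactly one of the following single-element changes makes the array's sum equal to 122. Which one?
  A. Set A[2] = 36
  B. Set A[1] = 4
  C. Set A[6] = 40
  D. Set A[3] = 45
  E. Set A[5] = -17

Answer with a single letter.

Answer: A

Derivation:
Option A: A[2] -14->36, delta=50, new_sum=72+(50)=122 <-- matches target
Option B: A[1] 16->4, delta=-12, new_sum=72+(-12)=60
Option C: A[6] 31->40, delta=9, new_sum=72+(9)=81
Option D: A[3] 48->45, delta=-3, new_sum=72+(-3)=69
Option E: A[5] 11->-17, delta=-28, new_sum=72+(-28)=44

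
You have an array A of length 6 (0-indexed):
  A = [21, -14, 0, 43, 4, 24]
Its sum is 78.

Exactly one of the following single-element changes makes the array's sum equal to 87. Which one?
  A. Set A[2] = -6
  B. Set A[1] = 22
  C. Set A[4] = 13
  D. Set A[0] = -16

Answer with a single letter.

Option A: A[2] 0->-6, delta=-6, new_sum=78+(-6)=72
Option B: A[1] -14->22, delta=36, new_sum=78+(36)=114
Option C: A[4] 4->13, delta=9, new_sum=78+(9)=87 <-- matches target
Option D: A[0] 21->-16, delta=-37, new_sum=78+(-37)=41

Answer: C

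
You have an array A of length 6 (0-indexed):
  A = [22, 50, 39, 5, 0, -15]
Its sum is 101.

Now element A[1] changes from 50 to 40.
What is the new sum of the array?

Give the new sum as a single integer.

Old value at index 1: 50
New value at index 1: 40
Delta = 40 - 50 = -10
New sum = old_sum + delta = 101 + (-10) = 91

Answer: 91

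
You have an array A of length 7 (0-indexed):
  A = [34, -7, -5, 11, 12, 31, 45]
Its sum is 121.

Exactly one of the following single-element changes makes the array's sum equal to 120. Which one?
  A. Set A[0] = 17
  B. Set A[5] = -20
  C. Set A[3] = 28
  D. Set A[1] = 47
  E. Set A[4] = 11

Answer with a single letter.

Answer: E

Derivation:
Option A: A[0] 34->17, delta=-17, new_sum=121+(-17)=104
Option B: A[5] 31->-20, delta=-51, new_sum=121+(-51)=70
Option C: A[3] 11->28, delta=17, new_sum=121+(17)=138
Option D: A[1] -7->47, delta=54, new_sum=121+(54)=175
Option E: A[4] 12->11, delta=-1, new_sum=121+(-1)=120 <-- matches target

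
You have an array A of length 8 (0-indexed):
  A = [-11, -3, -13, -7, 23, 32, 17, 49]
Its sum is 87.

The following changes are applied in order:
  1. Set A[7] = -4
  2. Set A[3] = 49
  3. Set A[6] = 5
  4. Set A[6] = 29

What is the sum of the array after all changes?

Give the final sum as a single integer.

Answer: 102

Derivation:
Initial sum: 87
Change 1: A[7] 49 -> -4, delta = -53, sum = 34
Change 2: A[3] -7 -> 49, delta = 56, sum = 90
Change 3: A[6] 17 -> 5, delta = -12, sum = 78
Change 4: A[6] 5 -> 29, delta = 24, sum = 102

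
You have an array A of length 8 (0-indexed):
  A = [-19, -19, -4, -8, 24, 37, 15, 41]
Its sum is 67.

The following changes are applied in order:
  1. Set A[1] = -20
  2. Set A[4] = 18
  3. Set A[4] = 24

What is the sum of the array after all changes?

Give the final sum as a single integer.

Initial sum: 67
Change 1: A[1] -19 -> -20, delta = -1, sum = 66
Change 2: A[4] 24 -> 18, delta = -6, sum = 60
Change 3: A[4] 18 -> 24, delta = 6, sum = 66

Answer: 66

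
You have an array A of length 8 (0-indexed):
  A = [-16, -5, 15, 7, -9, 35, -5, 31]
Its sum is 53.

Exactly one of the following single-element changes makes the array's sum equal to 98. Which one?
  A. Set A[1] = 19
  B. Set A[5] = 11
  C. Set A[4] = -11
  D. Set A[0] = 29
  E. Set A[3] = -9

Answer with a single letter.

Option A: A[1] -5->19, delta=24, new_sum=53+(24)=77
Option B: A[5] 35->11, delta=-24, new_sum=53+(-24)=29
Option C: A[4] -9->-11, delta=-2, new_sum=53+(-2)=51
Option D: A[0] -16->29, delta=45, new_sum=53+(45)=98 <-- matches target
Option E: A[3] 7->-9, delta=-16, new_sum=53+(-16)=37

Answer: D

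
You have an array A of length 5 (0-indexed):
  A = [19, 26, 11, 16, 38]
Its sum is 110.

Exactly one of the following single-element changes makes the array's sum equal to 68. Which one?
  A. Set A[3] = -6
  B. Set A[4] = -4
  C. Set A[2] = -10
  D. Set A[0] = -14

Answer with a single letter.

Answer: B

Derivation:
Option A: A[3] 16->-6, delta=-22, new_sum=110+(-22)=88
Option B: A[4] 38->-4, delta=-42, new_sum=110+(-42)=68 <-- matches target
Option C: A[2] 11->-10, delta=-21, new_sum=110+(-21)=89
Option D: A[0] 19->-14, delta=-33, new_sum=110+(-33)=77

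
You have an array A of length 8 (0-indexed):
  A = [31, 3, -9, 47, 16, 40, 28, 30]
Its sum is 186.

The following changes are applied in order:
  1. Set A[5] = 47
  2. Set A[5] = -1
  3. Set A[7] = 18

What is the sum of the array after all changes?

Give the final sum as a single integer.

Initial sum: 186
Change 1: A[5] 40 -> 47, delta = 7, sum = 193
Change 2: A[5] 47 -> -1, delta = -48, sum = 145
Change 3: A[7] 30 -> 18, delta = -12, sum = 133

Answer: 133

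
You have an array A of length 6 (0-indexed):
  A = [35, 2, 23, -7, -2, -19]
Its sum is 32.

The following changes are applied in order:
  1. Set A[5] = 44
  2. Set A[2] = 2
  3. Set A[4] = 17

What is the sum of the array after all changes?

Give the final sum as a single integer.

Initial sum: 32
Change 1: A[5] -19 -> 44, delta = 63, sum = 95
Change 2: A[2] 23 -> 2, delta = -21, sum = 74
Change 3: A[4] -2 -> 17, delta = 19, sum = 93

Answer: 93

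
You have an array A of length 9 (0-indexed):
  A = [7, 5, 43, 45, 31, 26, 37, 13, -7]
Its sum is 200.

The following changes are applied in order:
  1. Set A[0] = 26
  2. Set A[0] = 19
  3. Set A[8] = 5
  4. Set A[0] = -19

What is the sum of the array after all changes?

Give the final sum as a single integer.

Answer: 186

Derivation:
Initial sum: 200
Change 1: A[0] 7 -> 26, delta = 19, sum = 219
Change 2: A[0] 26 -> 19, delta = -7, sum = 212
Change 3: A[8] -7 -> 5, delta = 12, sum = 224
Change 4: A[0] 19 -> -19, delta = -38, sum = 186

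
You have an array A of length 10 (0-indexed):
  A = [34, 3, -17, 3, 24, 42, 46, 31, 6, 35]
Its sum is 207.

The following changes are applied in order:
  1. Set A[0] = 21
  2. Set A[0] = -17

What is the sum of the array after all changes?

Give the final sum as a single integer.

Answer: 156

Derivation:
Initial sum: 207
Change 1: A[0] 34 -> 21, delta = -13, sum = 194
Change 2: A[0] 21 -> -17, delta = -38, sum = 156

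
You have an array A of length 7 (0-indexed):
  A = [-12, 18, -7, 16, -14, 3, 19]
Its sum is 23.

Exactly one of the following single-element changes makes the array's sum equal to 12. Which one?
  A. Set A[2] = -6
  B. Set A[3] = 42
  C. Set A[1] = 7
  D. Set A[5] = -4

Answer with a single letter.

Option A: A[2] -7->-6, delta=1, new_sum=23+(1)=24
Option B: A[3] 16->42, delta=26, new_sum=23+(26)=49
Option C: A[1] 18->7, delta=-11, new_sum=23+(-11)=12 <-- matches target
Option D: A[5] 3->-4, delta=-7, new_sum=23+(-7)=16

Answer: C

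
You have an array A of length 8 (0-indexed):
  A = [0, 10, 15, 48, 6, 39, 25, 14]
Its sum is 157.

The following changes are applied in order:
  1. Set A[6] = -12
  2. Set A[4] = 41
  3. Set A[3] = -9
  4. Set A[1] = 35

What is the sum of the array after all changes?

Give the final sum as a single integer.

Answer: 123

Derivation:
Initial sum: 157
Change 1: A[6] 25 -> -12, delta = -37, sum = 120
Change 2: A[4] 6 -> 41, delta = 35, sum = 155
Change 3: A[3] 48 -> -9, delta = -57, sum = 98
Change 4: A[1] 10 -> 35, delta = 25, sum = 123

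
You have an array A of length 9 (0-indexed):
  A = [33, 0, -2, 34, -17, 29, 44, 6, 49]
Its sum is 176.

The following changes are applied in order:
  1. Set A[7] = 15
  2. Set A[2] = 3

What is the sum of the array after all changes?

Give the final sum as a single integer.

Answer: 190

Derivation:
Initial sum: 176
Change 1: A[7] 6 -> 15, delta = 9, sum = 185
Change 2: A[2] -2 -> 3, delta = 5, sum = 190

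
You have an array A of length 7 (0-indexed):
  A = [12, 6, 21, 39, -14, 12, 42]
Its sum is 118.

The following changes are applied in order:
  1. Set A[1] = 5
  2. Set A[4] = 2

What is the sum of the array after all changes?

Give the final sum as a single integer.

Answer: 133

Derivation:
Initial sum: 118
Change 1: A[1] 6 -> 5, delta = -1, sum = 117
Change 2: A[4] -14 -> 2, delta = 16, sum = 133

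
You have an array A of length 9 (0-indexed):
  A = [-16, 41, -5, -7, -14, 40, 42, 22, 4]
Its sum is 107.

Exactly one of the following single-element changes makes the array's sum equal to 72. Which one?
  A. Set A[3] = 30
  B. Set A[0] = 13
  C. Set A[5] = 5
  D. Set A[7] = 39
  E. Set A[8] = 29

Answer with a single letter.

Answer: C

Derivation:
Option A: A[3] -7->30, delta=37, new_sum=107+(37)=144
Option B: A[0] -16->13, delta=29, new_sum=107+(29)=136
Option C: A[5] 40->5, delta=-35, new_sum=107+(-35)=72 <-- matches target
Option D: A[7] 22->39, delta=17, new_sum=107+(17)=124
Option E: A[8] 4->29, delta=25, new_sum=107+(25)=132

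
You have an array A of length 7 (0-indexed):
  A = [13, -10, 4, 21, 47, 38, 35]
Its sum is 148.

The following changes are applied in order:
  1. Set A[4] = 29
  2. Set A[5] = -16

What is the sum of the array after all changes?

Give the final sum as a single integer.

Initial sum: 148
Change 1: A[4] 47 -> 29, delta = -18, sum = 130
Change 2: A[5] 38 -> -16, delta = -54, sum = 76

Answer: 76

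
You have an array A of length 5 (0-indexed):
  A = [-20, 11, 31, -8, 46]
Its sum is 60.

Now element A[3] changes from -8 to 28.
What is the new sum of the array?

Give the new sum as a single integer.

Old value at index 3: -8
New value at index 3: 28
Delta = 28 - -8 = 36
New sum = old_sum + delta = 60 + (36) = 96

Answer: 96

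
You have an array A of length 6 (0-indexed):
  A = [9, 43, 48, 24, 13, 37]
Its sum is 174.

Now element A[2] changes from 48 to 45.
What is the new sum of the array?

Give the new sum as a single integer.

Answer: 171

Derivation:
Old value at index 2: 48
New value at index 2: 45
Delta = 45 - 48 = -3
New sum = old_sum + delta = 174 + (-3) = 171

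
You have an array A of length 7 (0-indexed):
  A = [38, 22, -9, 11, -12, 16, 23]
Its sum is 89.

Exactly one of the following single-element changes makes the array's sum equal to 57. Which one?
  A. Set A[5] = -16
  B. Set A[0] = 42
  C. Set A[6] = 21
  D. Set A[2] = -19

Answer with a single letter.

Option A: A[5] 16->-16, delta=-32, new_sum=89+(-32)=57 <-- matches target
Option B: A[0] 38->42, delta=4, new_sum=89+(4)=93
Option C: A[6] 23->21, delta=-2, new_sum=89+(-2)=87
Option D: A[2] -9->-19, delta=-10, new_sum=89+(-10)=79

Answer: A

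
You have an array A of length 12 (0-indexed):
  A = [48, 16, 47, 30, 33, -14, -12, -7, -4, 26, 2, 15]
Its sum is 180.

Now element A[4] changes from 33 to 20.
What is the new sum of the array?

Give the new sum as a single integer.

Answer: 167

Derivation:
Old value at index 4: 33
New value at index 4: 20
Delta = 20 - 33 = -13
New sum = old_sum + delta = 180 + (-13) = 167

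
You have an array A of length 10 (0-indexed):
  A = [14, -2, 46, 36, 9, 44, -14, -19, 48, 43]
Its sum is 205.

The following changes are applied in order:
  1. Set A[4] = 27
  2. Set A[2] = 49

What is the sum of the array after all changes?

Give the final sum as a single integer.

Answer: 226

Derivation:
Initial sum: 205
Change 1: A[4] 9 -> 27, delta = 18, sum = 223
Change 2: A[2] 46 -> 49, delta = 3, sum = 226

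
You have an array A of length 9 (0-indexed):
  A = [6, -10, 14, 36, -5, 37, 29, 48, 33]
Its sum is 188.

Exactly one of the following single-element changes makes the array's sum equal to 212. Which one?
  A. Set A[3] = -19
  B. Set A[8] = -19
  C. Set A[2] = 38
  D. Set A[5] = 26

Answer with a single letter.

Option A: A[3] 36->-19, delta=-55, new_sum=188+(-55)=133
Option B: A[8] 33->-19, delta=-52, new_sum=188+(-52)=136
Option C: A[2] 14->38, delta=24, new_sum=188+(24)=212 <-- matches target
Option D: A[5] 37->26, delta=-11, new_sum=188+(-11)=177

Answer: C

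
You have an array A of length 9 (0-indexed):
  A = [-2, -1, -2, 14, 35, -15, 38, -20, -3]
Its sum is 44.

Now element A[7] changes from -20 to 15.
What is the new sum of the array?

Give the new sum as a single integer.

Answer: 79

Derivation:
Old value at index 7: -20
New value at index 7: 15
Delta = 15 - -20 = 35
New sum = old_sum + delta = 44 + (35) = 79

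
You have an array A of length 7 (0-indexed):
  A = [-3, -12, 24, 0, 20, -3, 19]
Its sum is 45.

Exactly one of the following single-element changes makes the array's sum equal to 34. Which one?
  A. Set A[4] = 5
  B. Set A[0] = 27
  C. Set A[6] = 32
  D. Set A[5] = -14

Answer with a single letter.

Answer: D

Derivation:
Option A: A[4] 20->5, delta=-15, new_sum=45+(-15)=30
Option B: A[0] -3->27, delta=30, new_sum=45+(30)=75
Option C: A[6] 19->32, delta=13, new_sum=45+(13)=58
Option D: A[5] -3->-14, delta=-11, new_sum=45+(-11)=34 <-- matches target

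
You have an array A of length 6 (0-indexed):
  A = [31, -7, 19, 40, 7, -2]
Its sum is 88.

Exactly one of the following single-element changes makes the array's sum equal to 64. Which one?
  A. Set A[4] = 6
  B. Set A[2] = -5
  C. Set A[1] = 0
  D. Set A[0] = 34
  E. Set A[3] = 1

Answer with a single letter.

Answer: B

Derivation:
Option A: A[4] 7->6, delta=-1, new_sum=88+(-1)=87
Option B: A[2] 19->-5, delta=-24, new_sum=88+(-24)=64 <-- matches target
Option C: A[1] -7->0, delta=7, new_sum=88+(7)=95
Option D: A[0] 31->34, delta=3, new_sum=88+(3)=91
Option E: A[3] 40->1, delta=-39, new_sum=88+(-39)=49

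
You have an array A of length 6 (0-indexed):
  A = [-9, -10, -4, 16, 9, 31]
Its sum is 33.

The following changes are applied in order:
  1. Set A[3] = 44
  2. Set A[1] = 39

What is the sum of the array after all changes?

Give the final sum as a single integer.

Initial sum: 33
Change 1: A[3] 16 -> 44, delta = 28, sum = 61
Change 2: A[1] -10 -> 39, delta = 49, sum = 110

Answer: 110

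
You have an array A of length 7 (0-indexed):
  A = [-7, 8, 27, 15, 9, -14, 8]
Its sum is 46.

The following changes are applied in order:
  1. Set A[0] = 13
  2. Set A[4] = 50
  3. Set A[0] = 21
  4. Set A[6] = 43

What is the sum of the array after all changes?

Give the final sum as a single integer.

Initial sum: 46
Change 1: A[0] -7 -> 13, delta = 20, sum = 66
Change 2: A[4] 9 -> 50, delta = 41, sum = 107
Change 3: A[0] 13 -> 21, delta = 8, sum = 115
Change 4: A[6] 8 -> 43, delta = 35, sum = 150

Answer: 150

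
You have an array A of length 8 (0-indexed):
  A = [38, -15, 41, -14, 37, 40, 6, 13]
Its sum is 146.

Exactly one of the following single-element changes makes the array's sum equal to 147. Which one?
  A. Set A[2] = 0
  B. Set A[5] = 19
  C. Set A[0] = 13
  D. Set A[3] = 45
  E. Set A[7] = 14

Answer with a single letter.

Answer: E

Derivation:
Option A: A[2] 41->0, delta=-41, new_sum=146+(-41)=105
Option B: A[5] 40->19, delta=-21, new_sum=146+(-21)=125
Option C: A[0] 38->13, delta=-25, new_sum=146+(-25)=121
Option D: A[3] -14->45, delta=59, new_sum=146+(59)=205
Option E: A[7] 13->14, delta=1, new_sum=146+(1)=147 <-- matches target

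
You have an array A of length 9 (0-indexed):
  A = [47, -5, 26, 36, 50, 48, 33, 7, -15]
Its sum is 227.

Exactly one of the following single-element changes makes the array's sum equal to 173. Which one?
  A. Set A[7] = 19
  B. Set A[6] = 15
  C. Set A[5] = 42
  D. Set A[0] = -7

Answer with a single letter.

Option A: A[7] 7->19, delta=12, new_sum=227+(12)=239
Option B: A[6] 33->15, delta=-18, new_sum=227+(-18)=209
Option C: A[5] 48->42, delta=-6, new_sum=227+(-6)=221
Option D: A[0] 47->-7, delta=-54, new_sum=227+(-54)=173 <-- matches target

Answer: D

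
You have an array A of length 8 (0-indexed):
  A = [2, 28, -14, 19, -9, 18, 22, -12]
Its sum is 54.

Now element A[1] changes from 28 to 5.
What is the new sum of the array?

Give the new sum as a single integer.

Answer: 31

Derivation:
Old value at index 1: 28
New value at index 1: 5
Delta = 5 - 28 = -23
New sum = old_sum + delta = 54 + (-23) = 31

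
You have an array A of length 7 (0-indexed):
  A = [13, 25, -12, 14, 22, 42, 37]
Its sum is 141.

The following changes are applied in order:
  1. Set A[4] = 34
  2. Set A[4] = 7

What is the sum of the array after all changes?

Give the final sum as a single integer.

Initial sum: 141
Change 1: A[4] 22 -> 34, delta = 12, sum = 153
Change 2: A[4] 34 -> 7, delta = -27, sum = 126

Answer: 126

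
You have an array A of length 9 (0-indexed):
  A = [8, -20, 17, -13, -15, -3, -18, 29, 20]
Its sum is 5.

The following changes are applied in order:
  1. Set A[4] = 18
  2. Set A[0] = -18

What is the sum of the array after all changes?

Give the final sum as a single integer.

Initial sum: 5
Change 1: A[4] -15 -> 18, delta = 33, sum = 38
Change 2: A[0] 8 -> -18, delta = -26, sum = 12

Answer: 12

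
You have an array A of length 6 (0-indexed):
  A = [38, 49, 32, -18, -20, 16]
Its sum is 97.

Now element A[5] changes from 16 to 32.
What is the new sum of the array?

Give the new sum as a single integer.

Old value at index 5: 16
New value at index 5: 32
Delta = 32 - 16 = 16
New sum = old_sum + delta = 97 + (16) = 113

Answer: 113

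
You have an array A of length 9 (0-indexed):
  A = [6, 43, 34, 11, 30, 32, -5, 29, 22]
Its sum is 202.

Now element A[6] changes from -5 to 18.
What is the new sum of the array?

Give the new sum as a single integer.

Answer: 225

Derivation:
Old value at index 6: -5
New value at index 6: 18
Delta = 18 - -5 = 23
New sum = old_sum + delta = 202 + (23) = 225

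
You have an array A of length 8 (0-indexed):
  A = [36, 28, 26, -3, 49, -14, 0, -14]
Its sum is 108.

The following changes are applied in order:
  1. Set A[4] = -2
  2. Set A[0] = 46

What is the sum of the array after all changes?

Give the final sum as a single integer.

Initial sum: 108
Change 1: A[4] 49 -> -2, delta = -51, sum = 57
Change 2: A[0] 36 -> 46, delta = 10, sum = 67

Answer: 67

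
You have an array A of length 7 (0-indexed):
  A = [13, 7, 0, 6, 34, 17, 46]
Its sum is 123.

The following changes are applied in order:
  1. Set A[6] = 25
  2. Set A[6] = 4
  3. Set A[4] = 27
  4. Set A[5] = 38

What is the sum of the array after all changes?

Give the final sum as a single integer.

Initial sum: 123
Change 1: A[6] 46 -> 25, delta = -21, sum = 102
Change 2: A[6] 25 -> 4, delta = -21, sum = 81
Change 3: A[4] 34 -> 27, delta = -7, sum = 74
Change 4: A[5] 17 -> 38, delta = 21, sum = 95

Answer: 95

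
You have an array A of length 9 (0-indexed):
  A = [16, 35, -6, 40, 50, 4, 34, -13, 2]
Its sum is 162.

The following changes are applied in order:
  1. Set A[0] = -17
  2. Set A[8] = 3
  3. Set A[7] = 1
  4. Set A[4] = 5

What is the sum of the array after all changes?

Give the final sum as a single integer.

Initial sum: 162
Change 1: A[0] 16 -> -17, delta = -33, sum = 129
Change 2: A[8] 2 -> 3, delta = 1, sum = 130
Change 3: A[7] -13 -> 1, delta = 14, sum = 144
Change 4: A[4] 50 -> 5, delta = -45, sum = 99

Answer: 99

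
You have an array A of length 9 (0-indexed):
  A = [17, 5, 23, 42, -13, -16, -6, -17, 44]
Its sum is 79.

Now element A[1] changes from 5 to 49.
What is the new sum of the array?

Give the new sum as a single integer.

Answer: 123

Derivation:
Old value at index 1: 5
New value at index 1: 49
Delta = 49 - 5 = 44
New sum = old_sum + delta = 79 + (44) = 123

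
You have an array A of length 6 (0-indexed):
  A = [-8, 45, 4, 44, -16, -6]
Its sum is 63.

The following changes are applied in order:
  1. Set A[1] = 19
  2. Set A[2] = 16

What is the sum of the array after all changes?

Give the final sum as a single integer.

Initial sum: 63
Change 1: A[1] 45 -> 19, delta = -26, sum = 37
Change 2: A[2] 4 -> 16, delta = 12, sum = 49

Answer: 49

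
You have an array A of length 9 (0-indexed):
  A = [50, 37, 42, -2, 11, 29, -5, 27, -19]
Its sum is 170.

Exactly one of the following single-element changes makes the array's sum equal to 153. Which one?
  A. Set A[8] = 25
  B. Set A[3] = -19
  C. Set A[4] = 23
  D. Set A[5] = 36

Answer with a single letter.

Answer: B

Derivation:
Option A: A[8] -19->25, delta=44, new_sum=170+(44)=214
Option B: A[3] -2->-19, delta=-17, new_sum=170+(-17)=153 <-- matches target
Option C: A[4] 11->23, delta=12, new_sum=170+(12)=182
Option D: A[5] 29->36, delta=7, new_sum=170+(7)=177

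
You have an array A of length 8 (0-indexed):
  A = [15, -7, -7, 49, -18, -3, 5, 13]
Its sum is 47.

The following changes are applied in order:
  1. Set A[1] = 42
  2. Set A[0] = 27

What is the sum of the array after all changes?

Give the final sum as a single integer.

Answer: 108

Derivation:
Initial sum: 47
Change 1: A[1] -7 -> 42, delta = 49, sum = 96
Change 2: A[0] 15 -> 27, delta = 12, sum = 108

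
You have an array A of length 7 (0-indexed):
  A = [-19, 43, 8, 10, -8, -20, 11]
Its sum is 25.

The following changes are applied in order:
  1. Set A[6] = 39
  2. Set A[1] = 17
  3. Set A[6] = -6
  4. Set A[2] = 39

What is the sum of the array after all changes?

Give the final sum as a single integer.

Answer: 13

Derivation:
Initial sum: 25
Change 1: A[6] 11 -> 39, delta = 28, sum = 53
Change 2: A[1] 43 -> 17, delta = -26, sum = 27
Change 3: A[6] 39 -> -6, delta = -45, sum = -18
Change 4: A[2] 8 -> 39, delta = 31, sum = 13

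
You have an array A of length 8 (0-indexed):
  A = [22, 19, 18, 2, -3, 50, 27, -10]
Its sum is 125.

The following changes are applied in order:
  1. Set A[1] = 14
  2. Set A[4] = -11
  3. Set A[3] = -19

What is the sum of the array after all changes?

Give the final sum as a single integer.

Answer: 91

Derivation:
Initial sum: 125
Change 1: A[1] 19 -> 14, delta = -5, sum = 120
Change 2: A[4] -3 -> -11, delta = -8, sum = 112
Change 3: A[3] 2 -> -19, delta = -21, sum = 91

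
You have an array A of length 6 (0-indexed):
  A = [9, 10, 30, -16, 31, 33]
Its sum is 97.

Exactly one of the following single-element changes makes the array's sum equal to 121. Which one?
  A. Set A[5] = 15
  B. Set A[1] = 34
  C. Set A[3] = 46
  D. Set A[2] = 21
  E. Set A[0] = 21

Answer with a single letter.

Option A: A[5] 33->15, delta=-18, new_sum=97+(-18)=79
Option B: A[1] 10->34, delta=24, new_sum=97+(24)=121 <-- matches target
Option C: A[3] -16->46, delta=62, new_sum=97+(62)=159
Option D: A[2] 30->21, delta=-9, new_sum=97+(-9)=88
Option E: A[0] 9->21, delta=12, new_sum=97+(12)=109

Answer: B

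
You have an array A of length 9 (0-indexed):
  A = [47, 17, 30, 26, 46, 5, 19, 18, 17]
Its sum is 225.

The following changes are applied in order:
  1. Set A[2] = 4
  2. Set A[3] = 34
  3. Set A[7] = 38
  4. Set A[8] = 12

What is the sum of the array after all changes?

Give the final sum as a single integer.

Answer: 222

Derivation:
Initial sum: 225
Change 1: A[2] 30 -> 4, delta = -26, sum = 199
Change 2: A[3] 26 -> 34, delta = 8, sum = 207
Change 3: A[7] 18 -> 38, delta = 20, sum = 227
Change 4: A[8] 17 -> 12, delta = -5, sum = 222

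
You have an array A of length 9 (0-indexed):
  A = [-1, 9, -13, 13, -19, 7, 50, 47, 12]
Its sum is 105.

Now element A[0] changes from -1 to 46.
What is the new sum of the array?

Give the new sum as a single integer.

Old value at index 0: -1
New value at index 0: 46
Delta = 46 - -1 = 47
New sum = old_sum + delta = 105 + (47) = 152

Answer: 152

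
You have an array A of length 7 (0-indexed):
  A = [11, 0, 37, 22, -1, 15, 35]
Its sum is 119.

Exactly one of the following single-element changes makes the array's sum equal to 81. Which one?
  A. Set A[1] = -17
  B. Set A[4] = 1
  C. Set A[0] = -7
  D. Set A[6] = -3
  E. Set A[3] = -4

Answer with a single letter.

Option A: A[1] 0->-17, delta=-17, new_sum=119+(-17)=102
Option B: A[4] -1->1, delta=2, new_sum=119+(2)=121
Option C: A[0] 11->-7, delta=-18, new_sum=119+(-18)=101
Option D: A[6] 35->-3, delta=-38, new_sum=119+(-38)=81 <-- matches target
Option E: A[3] 22->-4, delta=-26, new_sum=119+(-26)=93

Answer: D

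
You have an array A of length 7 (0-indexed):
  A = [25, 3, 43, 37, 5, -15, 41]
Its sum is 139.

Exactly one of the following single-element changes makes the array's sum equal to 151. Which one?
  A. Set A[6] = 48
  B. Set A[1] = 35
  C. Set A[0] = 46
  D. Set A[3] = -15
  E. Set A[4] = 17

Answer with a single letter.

Answer: E

Derivation:
Option A: A[6] 41->48, delta=7, new_sum=139+(7)=146
Option B: A[1] 3->35, delta=32, new_sum=139+(32)=171
Option C: A[0] 25->46, delta=21, new_sum=139+(21)=160
Option D: A[3] 37->-15, delta=-52, new_sum=139+(-52)=87
Option E: A[4] 5->17, delta=12, new_sum=139+(12)=151 <-- matches target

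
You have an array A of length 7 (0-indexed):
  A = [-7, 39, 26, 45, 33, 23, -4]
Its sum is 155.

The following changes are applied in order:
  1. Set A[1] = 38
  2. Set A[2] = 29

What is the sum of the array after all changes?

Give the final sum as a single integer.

Answer: 157

Derivation:
Initial sum: 155
Change 1: A[1] 39 -> 38, delta = -1, sum = 154
Change 2: A[2] 26 -> 29, delta = 3, sum = 157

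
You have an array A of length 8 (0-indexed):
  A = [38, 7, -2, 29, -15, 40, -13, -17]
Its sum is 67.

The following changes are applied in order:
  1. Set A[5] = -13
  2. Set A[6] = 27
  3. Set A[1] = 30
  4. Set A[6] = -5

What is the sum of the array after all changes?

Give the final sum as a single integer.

Answer: 45

Derivation:
Initial sum: 67
Change 1: A[5] 40 -> -13, delta = -53, sum = 14
Change 2: A[6] -13 -> 27, delta = 40, sum = 54
Change 3: A[1] 7 -> 30, delta = 23, sum = 77
Change 4: A[6] 27 -> -5, delta = -32, sum = 45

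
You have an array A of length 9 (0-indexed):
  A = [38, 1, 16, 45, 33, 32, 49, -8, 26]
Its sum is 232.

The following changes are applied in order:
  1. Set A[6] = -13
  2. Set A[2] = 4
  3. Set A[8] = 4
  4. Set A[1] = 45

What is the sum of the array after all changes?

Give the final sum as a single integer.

Answer: 180

Derivation:
Initial sum: 232
Change 1: A[6] 49 -> -13, delta = -62, sum = 170
Change 2: A[2] 16 -> 4, delta = -12, sum = 158
Change 3: A[8] 26 -> 4, delta = -22, sum = 136
Change 4: A[1] 1 -> 45, delta = 44, sum = 180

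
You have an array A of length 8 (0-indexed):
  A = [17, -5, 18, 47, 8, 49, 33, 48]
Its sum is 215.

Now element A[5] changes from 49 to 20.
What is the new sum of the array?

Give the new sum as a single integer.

Old value at index 5: 49
New value at index 5: 20
Delta = 20 - 49 = -29
New sum = old_sum + delta = 215 + (-29) = 186

Answer: 186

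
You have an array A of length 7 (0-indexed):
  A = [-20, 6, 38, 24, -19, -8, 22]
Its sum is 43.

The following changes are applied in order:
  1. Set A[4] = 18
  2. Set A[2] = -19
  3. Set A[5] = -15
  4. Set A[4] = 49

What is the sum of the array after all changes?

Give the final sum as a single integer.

Answer: 47

Derivation:
Initial sum: 43
Change 1: A[4] -19 -> 18, delta = 37, sum = 80
Change 2: A[2] 38 -> -19, delta = -57, sum = 23
Change 3: A[5] -8 -> -15, delta = -7, sum = 16
Change 4: A[4] 18 -> 49, delta = 31, sum = 47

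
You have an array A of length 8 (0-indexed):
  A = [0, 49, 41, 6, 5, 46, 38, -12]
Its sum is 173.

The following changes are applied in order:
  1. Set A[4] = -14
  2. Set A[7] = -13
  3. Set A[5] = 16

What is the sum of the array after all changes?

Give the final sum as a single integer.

Initial sum: 173
Change 1: A[4] 5 -> -14, delta = -19, sum = 154
Change 2: A[7] -12 -> -13, delta = -1, sum = 153
Change 3: A[5] 46 -> 16, delta = -30, sum = 123

Answer: 123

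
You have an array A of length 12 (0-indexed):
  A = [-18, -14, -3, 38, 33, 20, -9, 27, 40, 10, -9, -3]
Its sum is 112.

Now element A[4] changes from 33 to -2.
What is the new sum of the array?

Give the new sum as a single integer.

Answer: 77

Derivation:
Old value at index 4: 33
New value at index 4: -2
Delta = -2 - 33 = -35
New sum = old_sum + delta = 112 + (-35) = 77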